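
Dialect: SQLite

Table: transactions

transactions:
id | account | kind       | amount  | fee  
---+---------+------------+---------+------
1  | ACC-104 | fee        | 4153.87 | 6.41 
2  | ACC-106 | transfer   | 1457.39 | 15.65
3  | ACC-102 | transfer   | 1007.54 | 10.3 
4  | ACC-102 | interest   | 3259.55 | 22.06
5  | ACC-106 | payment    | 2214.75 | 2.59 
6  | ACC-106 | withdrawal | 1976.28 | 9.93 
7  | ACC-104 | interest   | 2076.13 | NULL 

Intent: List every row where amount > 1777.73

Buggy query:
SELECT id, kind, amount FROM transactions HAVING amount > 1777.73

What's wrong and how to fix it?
Bug: HAVING filters the output of aggregation, but this query has no GROUP BY and no aggregate functions, so SQLite rejects it (HAVING clause on a non-aggregate query); the condition here is per row

Fix: Replace HAVING with WHERE since the condition applies to individual rows

Corrected query:
SELECT id, kind, amount FROM transactions WHERE amount > 1777.73

Result:
id | kind       | amount 
---+------------+--------
1  | fee        | 4153.87
4  | interest   | 3259.55
5  | payment    | 2214.75
6  | withdrawal | 1976.28
7  | interest   | 2076.13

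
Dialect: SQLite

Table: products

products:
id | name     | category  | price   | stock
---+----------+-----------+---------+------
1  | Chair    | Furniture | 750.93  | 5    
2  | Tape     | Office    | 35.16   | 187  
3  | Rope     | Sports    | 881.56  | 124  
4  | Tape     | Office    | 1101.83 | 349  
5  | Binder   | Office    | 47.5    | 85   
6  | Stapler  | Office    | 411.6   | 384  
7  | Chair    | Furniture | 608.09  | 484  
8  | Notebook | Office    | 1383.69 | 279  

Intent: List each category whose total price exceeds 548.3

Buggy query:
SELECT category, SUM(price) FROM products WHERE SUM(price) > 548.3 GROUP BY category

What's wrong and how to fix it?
Bug: WHERE runs before GROUP BY, so aggregates aren't available there

Fix: Use HAVING (which filters groups after aggregation) instead of WHERE

Corrected query:
SELECT category, SUM(price) FROM products GROUP BY category HAVING SUM(price) > 548.3

Result:
category  | SUM(price)
----------+-----------
Furniture | 1359.02   
Office    | 2979.78   
Sports    | 881.56    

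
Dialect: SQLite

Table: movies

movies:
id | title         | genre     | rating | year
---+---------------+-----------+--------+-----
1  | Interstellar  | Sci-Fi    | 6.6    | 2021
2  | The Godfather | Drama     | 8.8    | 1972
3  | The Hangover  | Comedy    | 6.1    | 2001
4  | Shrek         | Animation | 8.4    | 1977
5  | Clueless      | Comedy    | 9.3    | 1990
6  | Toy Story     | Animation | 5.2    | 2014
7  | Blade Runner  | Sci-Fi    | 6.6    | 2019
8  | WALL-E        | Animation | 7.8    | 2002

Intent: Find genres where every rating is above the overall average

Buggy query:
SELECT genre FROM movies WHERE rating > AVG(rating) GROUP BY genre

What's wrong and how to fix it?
Bug: WHERE evaluates per row before aggregation, so AVG() is unavailable

Fix: Compute the overall average in a scalar subquery and compare each group's MIN against it in HAVING

Corrected query:
SELECT genre FROM movies GROUP BY genre HAVING MIN(rating) > (SELECT AVG(rating) FROM movies)

Result:
genre
-----
Drama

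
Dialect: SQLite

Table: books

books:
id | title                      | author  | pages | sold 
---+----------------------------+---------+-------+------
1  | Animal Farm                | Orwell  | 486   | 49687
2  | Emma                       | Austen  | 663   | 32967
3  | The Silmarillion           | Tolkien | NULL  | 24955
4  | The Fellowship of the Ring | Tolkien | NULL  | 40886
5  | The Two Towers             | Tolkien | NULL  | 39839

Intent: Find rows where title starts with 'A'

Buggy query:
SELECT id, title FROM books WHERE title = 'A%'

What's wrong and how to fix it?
Bug: '=' compares the literal string including the % character; pattern matching needs LIKE

Fix: Replace '=' with LIKE so 'A%' is treated as a pattern

Corrected query:
SELECT id, title FROM books WHERE title LIKE 'A%'

Result:
id | title      
---+------------
1  | Animal Farm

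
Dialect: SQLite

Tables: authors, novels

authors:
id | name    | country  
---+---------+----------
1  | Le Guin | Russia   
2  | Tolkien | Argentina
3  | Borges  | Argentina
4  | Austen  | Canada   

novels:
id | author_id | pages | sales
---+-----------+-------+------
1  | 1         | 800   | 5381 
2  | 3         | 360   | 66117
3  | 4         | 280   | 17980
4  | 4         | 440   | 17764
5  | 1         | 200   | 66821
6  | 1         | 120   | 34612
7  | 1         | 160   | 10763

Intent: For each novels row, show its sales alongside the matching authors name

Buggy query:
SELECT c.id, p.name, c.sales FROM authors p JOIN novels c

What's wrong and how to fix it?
Bug: Missing join condition: each novels row is matched to all authors rows instead of just its own

Fix: Add ON c.author_id = p.id to the JOIN

Corrected query:
SELECT c.id, p.name, c.sales FROM authors p JOIN novels c ON c.author_id = p.id

Result:
id | name    | sales
---+---------+------
1  | Le Guin | 5381 
2  | Borges  | 66117
3  | Austen  | 17980
4  | Austen  | 17764
5  | Le Guin | 66821
6  | Le Guin | 34612
7  | Le Guin | 10763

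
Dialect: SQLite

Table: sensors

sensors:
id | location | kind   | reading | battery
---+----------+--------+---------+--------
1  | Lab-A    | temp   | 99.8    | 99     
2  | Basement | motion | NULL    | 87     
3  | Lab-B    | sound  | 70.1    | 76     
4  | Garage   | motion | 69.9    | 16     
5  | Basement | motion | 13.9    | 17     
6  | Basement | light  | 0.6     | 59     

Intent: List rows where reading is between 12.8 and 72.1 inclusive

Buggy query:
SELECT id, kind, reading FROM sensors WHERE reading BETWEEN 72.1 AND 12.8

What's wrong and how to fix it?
Bug: BETWEEN expects the lower bound first; with 72.1 AND 12.8 the range is empty

Fix: Write BETWEEN 12.8 AND 72.1

Corrected query:
SELECT id, kind, reading FROM sensors WHERE reading BETWEEN 12.8 AND 72.1

Result:
id | kind   | reading
---+--------+--------
3  | sound  | 70.1   
4  | motion | 69.9   
5  | motion | 13.9   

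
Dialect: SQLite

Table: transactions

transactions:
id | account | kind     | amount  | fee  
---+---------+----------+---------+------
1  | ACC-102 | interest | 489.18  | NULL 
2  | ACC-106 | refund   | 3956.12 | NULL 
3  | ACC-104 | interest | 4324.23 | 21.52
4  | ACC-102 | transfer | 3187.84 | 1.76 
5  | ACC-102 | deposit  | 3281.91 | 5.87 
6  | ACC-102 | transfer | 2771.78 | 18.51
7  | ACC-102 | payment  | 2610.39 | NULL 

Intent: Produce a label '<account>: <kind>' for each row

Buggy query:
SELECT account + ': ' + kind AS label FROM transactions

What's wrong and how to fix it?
Bug: SQLite uses || for string concatenation; + coerces text to numbers (yielding 0)

Fix: Replace + with || to concatenate text

Corrected query:
SELECT account || ': ' || kind AS label FROM transactions

Result:
label            
-----------------
ACC-102: interest
ACC-106: refund  
ACC-104: interest
ACC-102: transfer
ACC-102: deposit 
ACC-102: transfer
ACC-102: payment 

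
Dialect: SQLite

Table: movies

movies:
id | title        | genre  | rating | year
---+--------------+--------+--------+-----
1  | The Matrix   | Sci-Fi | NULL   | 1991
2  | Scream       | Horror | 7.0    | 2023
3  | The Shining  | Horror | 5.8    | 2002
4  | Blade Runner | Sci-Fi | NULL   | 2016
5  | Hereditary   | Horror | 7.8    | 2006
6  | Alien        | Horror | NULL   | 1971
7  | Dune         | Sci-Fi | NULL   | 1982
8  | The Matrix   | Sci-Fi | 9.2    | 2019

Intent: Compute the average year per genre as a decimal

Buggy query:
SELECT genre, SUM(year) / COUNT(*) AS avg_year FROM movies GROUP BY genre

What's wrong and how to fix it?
Bug: SUM(year) and COUNT(*) are both integers; the division truncates the fractional part

Fix: Multiply by 1.0 (or CAST to REAL) to force floating-point division

Corrected query:
SELECT genre, SUM(year) * 1.0 / COUNT(*) AS avg_year FROM movies GROUP BY genre

Result:
genre  | avg_year
-------+---------
Horror | 2000.5  
Sci-Fi | 2002    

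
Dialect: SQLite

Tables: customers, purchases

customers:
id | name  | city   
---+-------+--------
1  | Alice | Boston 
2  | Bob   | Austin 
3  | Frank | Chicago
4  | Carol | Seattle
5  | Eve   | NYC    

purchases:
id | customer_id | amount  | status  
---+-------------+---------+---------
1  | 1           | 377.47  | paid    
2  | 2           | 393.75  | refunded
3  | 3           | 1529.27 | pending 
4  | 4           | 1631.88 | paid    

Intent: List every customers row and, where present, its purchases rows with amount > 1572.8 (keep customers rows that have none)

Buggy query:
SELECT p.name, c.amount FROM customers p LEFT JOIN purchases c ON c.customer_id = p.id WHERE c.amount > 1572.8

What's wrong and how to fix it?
Bug: Filtering c.amount in WHERE discards the NULL rows produced by LEFT JOIN, turning it into an inner join

Fix: Put 'c.amount > 1572.8' in the JOIN's ON clause instead of WHERE

Corrected query:
SELECT p.name, c.amount FROM customers p LEFT JOIN purchases c ON c.customer_id = p.id AND c.amount > 1572.8

Result:
name  | amount 
------+--------
Alice | NULL   
Bob   | NULL   
Frank | NULL   
Carol | 1631.88
Eve   | NULL   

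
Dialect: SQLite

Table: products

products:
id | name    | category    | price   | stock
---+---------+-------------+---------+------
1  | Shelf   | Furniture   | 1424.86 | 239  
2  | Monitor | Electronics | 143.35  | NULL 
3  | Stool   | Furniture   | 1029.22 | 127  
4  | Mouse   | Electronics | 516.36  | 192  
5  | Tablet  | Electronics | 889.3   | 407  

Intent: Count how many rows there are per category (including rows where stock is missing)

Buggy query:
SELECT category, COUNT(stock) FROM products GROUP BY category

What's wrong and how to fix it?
Bug: COUNT(stock) skips NULLs, so groups with missing stock are undercounted

Fix: Use COUNT(*) to count all rows regardless of NULL

Corrected query:
SELECT category, COUNT(*) FROM products GROUP BY category

Result:
category    | COUNT(*)
------------+---------
Electronics | 3       
Furniture   | 2       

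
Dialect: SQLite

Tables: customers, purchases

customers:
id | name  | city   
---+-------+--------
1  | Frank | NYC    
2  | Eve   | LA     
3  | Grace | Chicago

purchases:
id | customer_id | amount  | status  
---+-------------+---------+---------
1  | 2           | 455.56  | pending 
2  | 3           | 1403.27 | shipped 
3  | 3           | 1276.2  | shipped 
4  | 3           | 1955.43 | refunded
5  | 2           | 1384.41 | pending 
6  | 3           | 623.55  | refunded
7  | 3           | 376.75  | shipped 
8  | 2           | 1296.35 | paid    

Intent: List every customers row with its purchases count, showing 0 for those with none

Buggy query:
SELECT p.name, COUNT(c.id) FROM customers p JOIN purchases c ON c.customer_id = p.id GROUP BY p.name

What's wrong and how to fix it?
Bug: An inner join excludes parents with zero children

Fix: Switch to LEFT JOIN to retain unmatched parent rows

Corrected query:
SELECT p.name, COUNT(c.id) FROM customers p LEFT JOIN purchases c ON c.customer_id = p.id GROUP BY p.name

Result:
name  | COUNT(c.id)
------+------------
Eve   | 3          
Frank | 0          
Grace | 5          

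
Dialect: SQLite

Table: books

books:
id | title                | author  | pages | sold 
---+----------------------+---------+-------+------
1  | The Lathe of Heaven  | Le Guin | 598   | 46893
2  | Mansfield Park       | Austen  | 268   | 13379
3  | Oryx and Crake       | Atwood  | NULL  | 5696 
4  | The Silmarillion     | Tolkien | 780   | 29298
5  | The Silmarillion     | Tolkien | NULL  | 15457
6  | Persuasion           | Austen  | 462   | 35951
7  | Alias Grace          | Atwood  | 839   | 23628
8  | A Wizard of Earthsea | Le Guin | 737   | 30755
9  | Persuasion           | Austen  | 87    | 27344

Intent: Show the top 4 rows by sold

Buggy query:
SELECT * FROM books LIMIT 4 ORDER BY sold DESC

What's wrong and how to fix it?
Bug: LIMIT must come after ORDER BY

Fix: Sort with ORDER BY, then apply LIMIT

Corrected query:
SELECT * FROM books ORDER BY sold DESC LIMIT 4

Result:
id | title                | author  | pages | sold 
---+----------------------+---------+-------+------
1  | The Lathe of Heaven  | Le Guin | 598   | 46893
6  | Persuasion           | Austen  | 462   | 35951
8  | A Wizard of Earthsea | Le Guin | 737   | 30755
4  | The Silmarillion     | Tolkien | 780   | 29298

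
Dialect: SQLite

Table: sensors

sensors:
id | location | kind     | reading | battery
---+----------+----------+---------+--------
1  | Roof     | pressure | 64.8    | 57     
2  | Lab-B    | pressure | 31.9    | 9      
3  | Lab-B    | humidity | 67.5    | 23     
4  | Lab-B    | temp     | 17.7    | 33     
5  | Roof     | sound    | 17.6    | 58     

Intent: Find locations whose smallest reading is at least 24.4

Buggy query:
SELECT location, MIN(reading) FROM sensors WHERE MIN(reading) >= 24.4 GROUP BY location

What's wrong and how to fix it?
Bug: Aggregates like MIN are computed per group after WHERE runs

Fix: Use HAVING for the per-group MIN condition

Corrected query:
SELECT location, MIN(reading) FROM sensors GROUP BY location HAVING MIN(reading) >= 24.4

Result:
(no rows)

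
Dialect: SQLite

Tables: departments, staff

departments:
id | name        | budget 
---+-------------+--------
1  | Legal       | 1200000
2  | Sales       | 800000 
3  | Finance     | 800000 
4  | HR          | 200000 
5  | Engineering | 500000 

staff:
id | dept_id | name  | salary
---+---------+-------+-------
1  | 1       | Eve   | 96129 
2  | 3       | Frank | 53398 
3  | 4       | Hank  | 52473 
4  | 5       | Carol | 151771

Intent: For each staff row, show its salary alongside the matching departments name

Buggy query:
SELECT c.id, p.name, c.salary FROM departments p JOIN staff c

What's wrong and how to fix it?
Bug: Missing join condition: each staff row is matched to all departments rows instead of just its own

Fix: Specify the join condition linking the foreign key to the parent id

Corrected query:
SELECT c.id, p.name, c.salary FROM departments p JOIN staff c ON c.dept_id = p.id

Result:
id | name        | salary
---+-------------+-------
1  | Legal       | 96129 
2  | Finance     | 53398 
3  | HR          | 52473 
4  | Engineering | 151771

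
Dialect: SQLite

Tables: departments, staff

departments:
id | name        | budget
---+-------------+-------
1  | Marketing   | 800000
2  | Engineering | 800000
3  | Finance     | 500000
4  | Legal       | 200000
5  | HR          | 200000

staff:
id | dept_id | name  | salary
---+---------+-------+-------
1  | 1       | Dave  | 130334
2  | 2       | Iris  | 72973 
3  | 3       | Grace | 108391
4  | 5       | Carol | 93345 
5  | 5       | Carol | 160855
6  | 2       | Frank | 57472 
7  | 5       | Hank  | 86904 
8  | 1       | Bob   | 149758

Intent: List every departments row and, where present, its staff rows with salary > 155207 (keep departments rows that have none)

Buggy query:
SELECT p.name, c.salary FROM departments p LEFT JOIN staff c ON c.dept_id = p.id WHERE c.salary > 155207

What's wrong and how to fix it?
Bug: A WHERE condition on the right-hand table after LEFT JOIN drops unmatched parents

Fix: Move the right-table condition into the ON clause so unmatched parents are kept

Corrected query:
SELECT p.name, c.salary FROM departments p LEFT JOIN staff c ON c.dept_id = p.id AND c.salary > 155207

Result:
name        | salary
------------+-------
Marketing   | NULL  
Engineering | NULL  
Finance     | NULL  
Legal       | NULL  
HR          | 160855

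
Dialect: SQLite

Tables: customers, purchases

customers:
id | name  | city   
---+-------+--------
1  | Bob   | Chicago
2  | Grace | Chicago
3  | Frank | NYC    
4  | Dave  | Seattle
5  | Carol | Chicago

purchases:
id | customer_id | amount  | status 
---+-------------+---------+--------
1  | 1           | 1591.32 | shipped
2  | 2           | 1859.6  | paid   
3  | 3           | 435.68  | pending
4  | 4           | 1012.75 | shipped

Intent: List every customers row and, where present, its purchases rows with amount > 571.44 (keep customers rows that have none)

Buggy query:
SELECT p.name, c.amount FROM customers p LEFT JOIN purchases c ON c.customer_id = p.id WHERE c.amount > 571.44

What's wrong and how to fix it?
Bug: Filtering c.amount in WHERE discards the NULL rows produced by LEFT JOIN, turning it into an inner join

Fix: Put 'c.amount > 571.44' in the JOIN's ON clause instead of WHERE

Corrected query:
SELECT p.name, c.amount FROM customers p LEFT JOIN purchases c ON c.customer_id = p.id AND c.amount > 571.44

Result:
name  | amount 
------+--------
Bob   | 1591.32
Grace | 1859.6 
Frank | NULL   
Dave  | 1012.75
Carol | NULL   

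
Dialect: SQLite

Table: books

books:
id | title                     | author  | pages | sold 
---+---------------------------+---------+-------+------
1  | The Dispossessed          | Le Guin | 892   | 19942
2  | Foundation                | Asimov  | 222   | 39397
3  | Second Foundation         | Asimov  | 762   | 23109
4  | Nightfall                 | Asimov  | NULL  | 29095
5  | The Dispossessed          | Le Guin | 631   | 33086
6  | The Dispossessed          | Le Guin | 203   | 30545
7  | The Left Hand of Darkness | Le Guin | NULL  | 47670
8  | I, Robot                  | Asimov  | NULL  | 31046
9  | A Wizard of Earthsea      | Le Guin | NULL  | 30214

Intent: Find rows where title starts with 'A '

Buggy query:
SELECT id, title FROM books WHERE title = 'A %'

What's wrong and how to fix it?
Bug: '=' compares the literal string including the % character; pattern matching needs LIKE

Fix: Replace '=' with LIKE so 'A %' is treated as a pattern

Corrected query:
SELECT id, title FROM books WHERE title LIKE 'A %'

Result:
id | title               
---+---------------------
9  | A Wizard of Earthsea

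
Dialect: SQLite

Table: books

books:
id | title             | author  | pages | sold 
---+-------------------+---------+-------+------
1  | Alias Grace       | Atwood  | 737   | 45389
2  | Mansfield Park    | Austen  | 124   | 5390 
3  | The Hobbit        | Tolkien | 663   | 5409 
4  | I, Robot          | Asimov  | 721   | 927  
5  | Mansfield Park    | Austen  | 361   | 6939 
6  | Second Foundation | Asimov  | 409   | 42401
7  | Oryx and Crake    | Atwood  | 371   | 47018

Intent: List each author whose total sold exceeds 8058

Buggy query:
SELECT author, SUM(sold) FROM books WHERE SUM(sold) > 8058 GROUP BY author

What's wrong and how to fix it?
Bug: WHERE runs before GROUP BY, so aggregates aren't available there

Fix: Move the aggregate condition to a HAVING clause

Corrected query:
SELECT author, SUM(sold) FROM books GROUP BY author HAVING SUM(sold) > 8058

Result:
author | SUM(sold)
-------+----------
Asimov | 43328    
Atwood | 92407    
Austen | 12329    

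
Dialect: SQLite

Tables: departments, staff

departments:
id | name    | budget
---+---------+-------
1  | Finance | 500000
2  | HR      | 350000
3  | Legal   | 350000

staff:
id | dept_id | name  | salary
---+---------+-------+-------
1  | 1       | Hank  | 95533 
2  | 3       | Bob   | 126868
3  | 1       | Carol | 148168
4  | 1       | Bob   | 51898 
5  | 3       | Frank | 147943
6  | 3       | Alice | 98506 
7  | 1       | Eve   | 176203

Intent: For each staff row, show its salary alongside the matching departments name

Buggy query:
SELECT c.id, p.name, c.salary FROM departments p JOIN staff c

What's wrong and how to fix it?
Bug: JOIN with no ON clause produces a cartesian product; every staff row pairs with every departments row

Fix: Specify the join condition linking the foreign key to the parent id

Corrected query:
SELECT c.id, p.name, c.salary FROM departments p JOIN staff c ON c.dept_id = p.id

Result:
id | name    | salary
---+---------+-------
1  | Finance | 95533 
2  | Legal   | 126868
3  | Finance | 148168
4  | Finance | 51898 
5  | Legal   | 147943
6  | Legal   | 98506 
7  | Finance | 176203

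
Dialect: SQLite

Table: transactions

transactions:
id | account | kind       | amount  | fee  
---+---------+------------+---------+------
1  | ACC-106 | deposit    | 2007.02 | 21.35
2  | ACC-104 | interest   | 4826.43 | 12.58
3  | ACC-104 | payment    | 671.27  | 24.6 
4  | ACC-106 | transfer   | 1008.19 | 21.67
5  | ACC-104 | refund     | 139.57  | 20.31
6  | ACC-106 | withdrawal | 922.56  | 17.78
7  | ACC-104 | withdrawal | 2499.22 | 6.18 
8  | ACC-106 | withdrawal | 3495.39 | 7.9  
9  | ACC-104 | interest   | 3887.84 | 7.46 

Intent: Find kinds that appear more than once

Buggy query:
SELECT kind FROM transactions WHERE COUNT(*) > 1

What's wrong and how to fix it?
Bug: WHERE can't reference COUNT(*); aggregates are computed after WHERE

Fix: Group first, then use HAVING for the count condition

Corrected query:
SELECT kind FROM transactions GROUP BY kind HAVING COUNT(*) > 1

Result:
kind      
----------
interest  
withdrawal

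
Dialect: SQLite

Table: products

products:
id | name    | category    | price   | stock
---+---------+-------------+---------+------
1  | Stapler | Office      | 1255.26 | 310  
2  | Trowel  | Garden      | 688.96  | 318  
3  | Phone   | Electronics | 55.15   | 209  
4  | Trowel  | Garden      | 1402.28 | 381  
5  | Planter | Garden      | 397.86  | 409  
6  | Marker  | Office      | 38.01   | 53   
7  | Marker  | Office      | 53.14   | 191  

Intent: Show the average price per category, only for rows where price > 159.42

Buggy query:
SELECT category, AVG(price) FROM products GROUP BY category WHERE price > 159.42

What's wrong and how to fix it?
Bug: Row-level WHERE must come before GROUP BY in the clause order

Fix: Place WHERE between FROM and GROUP BY

Corrected query:
SELECT category, AVG(price) FROM products WHERE price > 159.42 GROUP BY category

Result:
category | AVG(price)
---------+-----------
Garden   | 829.7     
Office   | 1255.26   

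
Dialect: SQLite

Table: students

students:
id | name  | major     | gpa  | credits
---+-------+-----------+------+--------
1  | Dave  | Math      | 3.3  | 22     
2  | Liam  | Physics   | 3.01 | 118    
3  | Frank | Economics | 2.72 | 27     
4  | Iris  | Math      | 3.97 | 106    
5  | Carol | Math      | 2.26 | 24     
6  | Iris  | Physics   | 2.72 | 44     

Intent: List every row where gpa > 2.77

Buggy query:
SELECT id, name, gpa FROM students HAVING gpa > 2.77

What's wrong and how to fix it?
Bug: HAVING filters the output of aggregation, but this query has no GROUP BY and no aggregate functions, so SQLite rejects it (HAVING clause on a non-aggregate query); the condition here is per row

Fix: Use WHERE for row-level filtering

Corrected query:
SELECT id, name, gpa FROM students WHERE gpa > 2.77

Result:
id | name | gpa 
---+------+-----
1  | Dave | 3.3 
2  | Liam | 3.01
4  | Iris | 3.97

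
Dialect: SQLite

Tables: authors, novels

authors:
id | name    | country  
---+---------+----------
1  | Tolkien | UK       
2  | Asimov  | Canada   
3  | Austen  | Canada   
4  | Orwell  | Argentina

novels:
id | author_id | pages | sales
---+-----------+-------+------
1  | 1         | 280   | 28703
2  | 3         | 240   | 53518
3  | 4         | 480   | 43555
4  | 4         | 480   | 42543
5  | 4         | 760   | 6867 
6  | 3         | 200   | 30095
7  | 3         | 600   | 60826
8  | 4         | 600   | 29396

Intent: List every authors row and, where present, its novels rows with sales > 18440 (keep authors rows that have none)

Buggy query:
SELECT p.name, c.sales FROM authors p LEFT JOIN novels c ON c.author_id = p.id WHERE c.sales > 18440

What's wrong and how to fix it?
Bug: Filtering c.sales in WHERE discards the NULL rows produced by LEFT JOIN, turning it into an inner join

Fix: Move the right-table condition into the ON clause so unmatched parents are kept

Corrected query:
SELECT p.name, c.sales FROM authors p LEFT JOIN novels c ON c.author_id = p.id AND c.sales > 18440

Result:
name    | sales
--------+------
Tolkien | 28703
Asimov  | NULL 
Austen  | 30095
Austen  | 53518
Austen  | 60826
Orwell  | 29396
Orwell  | 42543
Orwell  | 43555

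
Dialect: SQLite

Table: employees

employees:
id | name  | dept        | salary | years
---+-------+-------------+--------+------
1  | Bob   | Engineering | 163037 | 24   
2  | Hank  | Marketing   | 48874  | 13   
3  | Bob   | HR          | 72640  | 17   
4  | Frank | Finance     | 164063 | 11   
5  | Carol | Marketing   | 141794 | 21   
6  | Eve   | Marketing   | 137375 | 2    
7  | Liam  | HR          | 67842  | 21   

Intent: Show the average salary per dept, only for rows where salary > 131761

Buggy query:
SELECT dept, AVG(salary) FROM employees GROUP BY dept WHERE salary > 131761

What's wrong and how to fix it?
Bug: WHERE cannot follow GROUP BY

Fix: Place WHERE between FROM and GROUP BY

Corrected query:
SELECT dept, AVG(salary) FROM employees WHERE salary > 131761 GROUP BY dept

Result:
dept        | AVG(salary)
------------+------------
Engineering | 163037     
Finance     | 164063     
Marketing   | 139584.5   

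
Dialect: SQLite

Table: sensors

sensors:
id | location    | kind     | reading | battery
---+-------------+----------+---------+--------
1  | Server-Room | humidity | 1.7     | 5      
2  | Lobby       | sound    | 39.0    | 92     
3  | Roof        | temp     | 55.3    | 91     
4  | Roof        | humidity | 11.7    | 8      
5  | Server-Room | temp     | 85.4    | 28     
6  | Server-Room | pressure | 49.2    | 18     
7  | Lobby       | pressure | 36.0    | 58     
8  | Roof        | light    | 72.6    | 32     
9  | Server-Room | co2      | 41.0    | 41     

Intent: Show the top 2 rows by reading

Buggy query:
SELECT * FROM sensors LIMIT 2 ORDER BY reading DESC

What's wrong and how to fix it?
Bug: ORDER BY cannot follow LIMIT; LIMIT is the final clause

Fix: Swap the clauses: ORDER BY first, then LIMIT

Corrected query:
SELECT * FROM sensors ORDER BY reading DESC LIMIT 2

Result:
id | location    | kind  | reading | battery
---+-------------+-------+---------+--------
5  | Server-Room | temp  | 85.4    | 28     
8  | Roof        | light | 72.6    | 32     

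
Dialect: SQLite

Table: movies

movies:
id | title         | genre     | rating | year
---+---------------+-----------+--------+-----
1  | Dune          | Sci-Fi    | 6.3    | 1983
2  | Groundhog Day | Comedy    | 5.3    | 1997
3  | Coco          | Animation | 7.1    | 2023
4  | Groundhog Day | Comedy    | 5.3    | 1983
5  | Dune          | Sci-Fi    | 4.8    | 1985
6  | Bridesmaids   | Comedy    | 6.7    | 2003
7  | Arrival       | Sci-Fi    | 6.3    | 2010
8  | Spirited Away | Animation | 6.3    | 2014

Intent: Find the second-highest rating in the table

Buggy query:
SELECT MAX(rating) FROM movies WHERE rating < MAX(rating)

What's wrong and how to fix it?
Bug: The inner MAX is an aggregate inside WHERE, which is not allowed

Fix: Compute the overall MAX in a subquery, then take MAX of rows below it

Corrected query:
SELECT MAX(rating) FROM movies WHERE rating < (SELECT MAX(rating) FROM movies)

Result:
MAX(rating)
-----------
6.7        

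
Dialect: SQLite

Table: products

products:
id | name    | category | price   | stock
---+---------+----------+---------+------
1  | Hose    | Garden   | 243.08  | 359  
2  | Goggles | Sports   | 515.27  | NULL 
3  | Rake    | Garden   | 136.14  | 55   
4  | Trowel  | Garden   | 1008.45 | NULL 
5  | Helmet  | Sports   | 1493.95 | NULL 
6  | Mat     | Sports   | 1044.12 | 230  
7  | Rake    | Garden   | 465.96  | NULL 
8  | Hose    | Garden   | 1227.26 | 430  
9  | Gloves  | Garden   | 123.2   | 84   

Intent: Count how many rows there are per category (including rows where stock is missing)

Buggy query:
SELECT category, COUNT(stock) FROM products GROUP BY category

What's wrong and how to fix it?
Bug: COUNT(column) counts non-NULL values only; rows with NULL stock aren't counted

Fix: Use COUNT(*) to count all rows regardless of NULL

Corrected query:
SELECT category, COUNT(*) FROM products GROUP BY category

Result:
category | COUNT(*)
---------+---------
Garden   | 6       
Sports   | 3       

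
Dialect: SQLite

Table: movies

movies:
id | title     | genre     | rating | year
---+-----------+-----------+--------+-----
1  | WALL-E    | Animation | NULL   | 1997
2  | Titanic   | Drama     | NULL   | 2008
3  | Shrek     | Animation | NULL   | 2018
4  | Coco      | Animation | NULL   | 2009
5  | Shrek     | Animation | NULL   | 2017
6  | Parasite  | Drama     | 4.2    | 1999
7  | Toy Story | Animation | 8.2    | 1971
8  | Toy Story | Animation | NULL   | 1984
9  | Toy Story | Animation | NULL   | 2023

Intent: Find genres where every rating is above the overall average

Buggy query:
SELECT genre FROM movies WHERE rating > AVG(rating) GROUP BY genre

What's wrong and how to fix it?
Bug: WHERE evaluates per row before aggregation, so AVG() is unavailable

Fix: Compute the overall average in a scalar subquery and compare each group's MIN against it in HAVING

Corrected query:
SELECT genre FROM movies GROUP BY genre HAVING MIN(rating) > (SELECT AVG(rating) FROM movies)

Result:
genre    
---------
Animation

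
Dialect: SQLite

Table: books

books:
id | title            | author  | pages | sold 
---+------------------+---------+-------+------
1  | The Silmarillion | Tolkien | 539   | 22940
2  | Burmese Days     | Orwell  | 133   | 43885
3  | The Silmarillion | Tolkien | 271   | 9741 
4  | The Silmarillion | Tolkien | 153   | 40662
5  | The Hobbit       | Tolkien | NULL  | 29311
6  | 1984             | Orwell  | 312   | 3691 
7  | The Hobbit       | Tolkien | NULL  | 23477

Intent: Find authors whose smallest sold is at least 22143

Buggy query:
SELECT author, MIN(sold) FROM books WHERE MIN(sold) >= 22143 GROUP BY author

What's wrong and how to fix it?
Bug: Aggregates like MIN are computed per group after WHERE runs

Fix: Replace WHERE with HAVING after the GROUP BY

Corrected query:
SELECT author, MIN(sold) FROM books GROUP BY author HAVING MIN(sold) >= 22143

Result:
(no rows)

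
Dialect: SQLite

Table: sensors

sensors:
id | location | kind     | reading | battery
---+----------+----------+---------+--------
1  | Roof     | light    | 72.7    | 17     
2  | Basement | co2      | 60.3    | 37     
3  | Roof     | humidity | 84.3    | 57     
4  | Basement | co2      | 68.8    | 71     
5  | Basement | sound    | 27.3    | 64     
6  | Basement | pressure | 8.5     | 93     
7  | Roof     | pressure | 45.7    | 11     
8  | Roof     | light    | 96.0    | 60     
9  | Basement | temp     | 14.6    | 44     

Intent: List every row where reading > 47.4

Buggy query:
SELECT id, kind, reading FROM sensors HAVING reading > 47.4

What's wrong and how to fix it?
Bug: HAVING filters the output of aggregation, but this query has no GROUP BY and no aggregate functions, so SQLite rejects it (HAVING clause on a non-aggregate query); the condition here is per row

Fix: Replace HAVING with WHERE since the condition applies to individual rows

Corrected query:
SELECT id, kind, reading FROM sensors WHERE reading > 47.4

Result:
id | kind     | reading
---+----------+--------
1  | light    | 72.7   
2  | co2      | 60.3   
3  | humidity | 84.3   
4  | co2      | 68.8   
8  | light    | 96     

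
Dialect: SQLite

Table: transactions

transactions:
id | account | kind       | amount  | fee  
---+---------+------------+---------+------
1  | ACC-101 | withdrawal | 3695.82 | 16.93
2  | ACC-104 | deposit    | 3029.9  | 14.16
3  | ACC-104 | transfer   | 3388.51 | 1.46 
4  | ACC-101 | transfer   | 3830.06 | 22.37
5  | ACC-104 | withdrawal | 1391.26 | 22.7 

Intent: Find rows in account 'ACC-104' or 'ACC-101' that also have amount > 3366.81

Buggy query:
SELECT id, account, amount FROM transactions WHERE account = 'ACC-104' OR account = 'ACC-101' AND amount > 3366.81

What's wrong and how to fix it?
Bug: AND binds tighter than OR, so this parses as account = 'ACC-104' OR (account = 'ACC-101' AND amount > 3366.81)

Fix: Group the OR with parentheses (or use IN), then AND the threshold

Corrected query:
SELECT id, account, amount FROM transactions WHERE (account = 'ACC-104' OR account = 'ACC-101') AND amount > 3366.81

Result:
id | account | amount 
---+---------+--------
1  | ACC-101 | 3695.82
3  | ACC-104 | 3388.51
4  | ACC-101 | 3830.06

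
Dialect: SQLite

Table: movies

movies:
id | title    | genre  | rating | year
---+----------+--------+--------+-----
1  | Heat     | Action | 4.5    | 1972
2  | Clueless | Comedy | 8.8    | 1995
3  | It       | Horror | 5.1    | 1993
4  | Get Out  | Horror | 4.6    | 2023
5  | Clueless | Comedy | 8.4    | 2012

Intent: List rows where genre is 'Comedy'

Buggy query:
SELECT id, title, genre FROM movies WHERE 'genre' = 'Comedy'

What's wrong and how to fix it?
Bug: Single quotes denote string literals in SQL; the column name is being compared as a constant string

Fix: Reference the column as genre without single quotes

Corrected query:
SELECT id, title, genre FROM movies WHERE genre = 'Comedy'

Result:
id | title    | genre 
---+----------+-------
2  | Clueless | Comedy
5  | Clueless | Comedy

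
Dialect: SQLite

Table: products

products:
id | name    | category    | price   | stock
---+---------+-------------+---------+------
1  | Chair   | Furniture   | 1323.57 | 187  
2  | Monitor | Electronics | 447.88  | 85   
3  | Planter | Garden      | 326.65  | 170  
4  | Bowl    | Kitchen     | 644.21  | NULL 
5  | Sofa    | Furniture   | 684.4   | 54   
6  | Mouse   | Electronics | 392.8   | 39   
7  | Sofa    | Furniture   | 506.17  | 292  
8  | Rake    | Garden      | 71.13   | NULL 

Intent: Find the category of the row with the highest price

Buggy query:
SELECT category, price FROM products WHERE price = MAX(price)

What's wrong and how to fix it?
Bug: MAX(price) is an aggregate and cannot be used directly in WHERE

Fix: Use a subquery: WHERE price = (SELECT MAX(price) FROM products)

Corrected query:
SELECT category, price FROM products WHERE price = (SELECT MAX(price) FROM products)

Result:
category  | price  
----------+--------
Furniture | 1323.57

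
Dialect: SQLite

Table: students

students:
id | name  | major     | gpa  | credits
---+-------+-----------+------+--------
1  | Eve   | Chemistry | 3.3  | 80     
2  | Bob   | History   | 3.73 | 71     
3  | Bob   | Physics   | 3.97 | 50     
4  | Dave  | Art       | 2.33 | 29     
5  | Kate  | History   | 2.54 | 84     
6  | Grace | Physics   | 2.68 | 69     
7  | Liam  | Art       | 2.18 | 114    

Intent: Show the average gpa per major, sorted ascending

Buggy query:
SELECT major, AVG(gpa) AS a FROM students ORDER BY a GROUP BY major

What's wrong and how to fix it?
Bug: ORDER BY appears before GROUP BY; SQL clause order requires GROUP BY first

Fix: Move ORDER BY to the end, after GROUP BY

Corrected query:
SELECT major, AVG(gpa) AS a FROM students GROUP BY major ORDER BY a

Result:
major     | a    
----------+------
Art       | 2.255
History   | 3.135
Chemistry | 3.3  
Physics   | 3.325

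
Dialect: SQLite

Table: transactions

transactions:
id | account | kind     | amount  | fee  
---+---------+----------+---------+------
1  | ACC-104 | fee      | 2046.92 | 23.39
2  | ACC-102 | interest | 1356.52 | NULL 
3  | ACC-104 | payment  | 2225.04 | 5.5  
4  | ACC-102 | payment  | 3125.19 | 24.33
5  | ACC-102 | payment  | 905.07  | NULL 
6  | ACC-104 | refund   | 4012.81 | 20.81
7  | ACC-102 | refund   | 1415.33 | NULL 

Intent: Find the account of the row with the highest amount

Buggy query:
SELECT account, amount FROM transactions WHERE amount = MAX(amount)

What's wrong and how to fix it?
Bug: MAX(amount) is an aggregate and cannot be used directly in WHERE

Fix: Wrap MAX in a scalar subquery so WHERE compares against a single value

Corrected query:
SELECT account, amount FROM transactions WHERE amount = (SELECT MAX(amount) FROM transactions)

Result:
account | amount 
--------+--------
ACC-104 | 4012.81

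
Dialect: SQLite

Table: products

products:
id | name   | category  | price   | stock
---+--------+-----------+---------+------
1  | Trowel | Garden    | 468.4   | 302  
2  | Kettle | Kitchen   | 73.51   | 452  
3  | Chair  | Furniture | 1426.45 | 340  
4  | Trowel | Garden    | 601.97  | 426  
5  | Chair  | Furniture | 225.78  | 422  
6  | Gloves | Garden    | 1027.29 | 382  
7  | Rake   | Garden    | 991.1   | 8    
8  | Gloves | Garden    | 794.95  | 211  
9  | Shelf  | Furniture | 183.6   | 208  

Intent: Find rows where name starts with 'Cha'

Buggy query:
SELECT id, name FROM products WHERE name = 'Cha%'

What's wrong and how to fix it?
Bug: Wildcards only work with LIKE; '=' treats '%' as a literal character

Fix: Use LIKE for wildcard pattern matching

Corrected query:
SELECT id, name FROM products WHERE name LIKE 'Cha%'

Result:
id | name 
---+------
3  | Chair
5  | Chair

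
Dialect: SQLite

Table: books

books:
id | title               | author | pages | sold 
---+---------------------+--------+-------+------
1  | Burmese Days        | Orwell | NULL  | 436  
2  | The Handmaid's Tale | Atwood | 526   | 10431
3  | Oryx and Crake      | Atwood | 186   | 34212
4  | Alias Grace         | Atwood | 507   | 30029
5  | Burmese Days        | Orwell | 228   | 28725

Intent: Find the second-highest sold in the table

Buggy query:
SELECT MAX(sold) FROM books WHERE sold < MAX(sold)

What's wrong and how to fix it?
Bug: The inner MAX is an aggregate inside WHERE, which is not allowed

Fix: Compute the overall MAX in a subquery, then take MAX of rows below it

Corrected query:
SELECT MAX(sold) FROM books WHERE sold < (SELECT MAX(sold) FROM books)

Result:
MAX(sold)
---------
30029    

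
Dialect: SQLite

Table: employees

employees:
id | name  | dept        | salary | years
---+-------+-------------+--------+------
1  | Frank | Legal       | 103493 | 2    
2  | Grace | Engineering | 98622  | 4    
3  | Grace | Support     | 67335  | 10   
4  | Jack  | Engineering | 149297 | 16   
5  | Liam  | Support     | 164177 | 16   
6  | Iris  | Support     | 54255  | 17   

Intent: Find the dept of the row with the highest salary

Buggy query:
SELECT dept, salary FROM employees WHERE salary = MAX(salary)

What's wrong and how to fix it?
Bug: WHERE is evaluated per row; an aggregate over the whole table isn't defined there

Fix: Wrap MAX in a scalar subquery so WHERE compares against a single value

Corrected query:
SELECT dept, salary FROM employees WHERE salary = (SELECT MAX(salary) FROM employees)

Result:
dept    | salary
--------+-------
Support | 164177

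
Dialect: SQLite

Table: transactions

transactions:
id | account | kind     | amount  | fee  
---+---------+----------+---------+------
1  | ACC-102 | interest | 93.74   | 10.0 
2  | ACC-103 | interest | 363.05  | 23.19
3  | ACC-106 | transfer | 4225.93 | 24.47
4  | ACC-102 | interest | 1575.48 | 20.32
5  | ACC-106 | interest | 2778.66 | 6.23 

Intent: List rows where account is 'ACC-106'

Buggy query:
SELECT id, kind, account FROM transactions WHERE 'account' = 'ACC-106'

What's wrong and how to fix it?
Bug: Single quotes denote string literals in SQL; the column name is being compared as a constant string

Fix: Remove the quotes around the column name (or use double quotes for an identifier)

Corrected query:
SELECT id, kind, account FROM transactions WHERE account = 'ACC-106'

Result:
id | kind     | account
---+----------+--------
3  | transfer | ACC-106
5  | interest | ACC-106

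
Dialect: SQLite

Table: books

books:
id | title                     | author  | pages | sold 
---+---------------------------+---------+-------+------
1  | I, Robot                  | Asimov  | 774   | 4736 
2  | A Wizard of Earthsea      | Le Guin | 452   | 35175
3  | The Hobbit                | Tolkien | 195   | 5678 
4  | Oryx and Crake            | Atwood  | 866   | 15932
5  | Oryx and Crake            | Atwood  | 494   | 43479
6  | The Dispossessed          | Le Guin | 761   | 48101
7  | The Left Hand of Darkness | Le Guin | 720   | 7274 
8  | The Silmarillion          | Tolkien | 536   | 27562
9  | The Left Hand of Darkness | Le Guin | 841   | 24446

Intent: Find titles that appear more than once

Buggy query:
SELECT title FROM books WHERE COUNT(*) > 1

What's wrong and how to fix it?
Bug: WHERE can't reference COUNT(*); aggregates are computed after WHERE

Fix: Group first, then use HAVING for the count condition

Corrected query:
SELECT title FROM books GROUP BY title HAVING COUNT(*) > 1

Result:
title                    
-------------------------
Oryx and Crake           
The Left Hand of Darkness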